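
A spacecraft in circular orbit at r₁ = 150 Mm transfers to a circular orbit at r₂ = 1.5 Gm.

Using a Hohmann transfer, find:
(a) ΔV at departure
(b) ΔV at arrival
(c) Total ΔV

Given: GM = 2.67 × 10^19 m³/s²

Convert to SI: r₁ = 150 Mm = 1.5e+08 m; r₂ = 1.5 Gm = 1.5e+09 m.
Transfer semi-major axis: a_t = (r₁ + r₂)/2 = (1.5e+08 + 1.5e+09)/2 = 8.25e+08 m.
Circular speeds: v₁ = √(GM/r₁) = 421900 m/s, v₂ = √(GM/r₂) = 133417 m/s.
Transfer speeds (vis-viva v² = GM(2/r − 1/a_t)): v₁ᵗ = 568890 m/s, v₂ᵗ = 56889 m/s.
(a) ΔV₁ = |v₁ᵗ − v₁| ≈ 1.47e+05 m/s = 147 km/s.
(b) ΔV₂ = |v₂ − v₂ᵗ| ≈ 7.653e+04 m/s = 76.53 km/s.
(c) ΔV_total = ΔV₁ + ΔV₂ ≈ 2.235e+05 m/s = 223.5 km/s.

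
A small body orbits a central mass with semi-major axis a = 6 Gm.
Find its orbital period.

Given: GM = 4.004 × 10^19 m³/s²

Convert to SI: a = 6 Gm = 6e+09 m.
Kepler's third law: T = 2π √(a³ / GM).
Substituting a = 6e+09 m and GM = 4.004e+19 m³/s²:
T = 2π √((6e+09)³ / 4.004e+19) s
T ≈ 4.615e+05 s = 5.341 days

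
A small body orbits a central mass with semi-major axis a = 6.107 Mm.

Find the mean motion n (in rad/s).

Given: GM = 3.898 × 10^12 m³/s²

Convert to SI: a = 6.107 Mm = 6.107e+06 m.
n = √(GM / a³).
n = √(3.898e+12 / (6.107e+06)³) rad/s ≈ 0.0001308 rad/s.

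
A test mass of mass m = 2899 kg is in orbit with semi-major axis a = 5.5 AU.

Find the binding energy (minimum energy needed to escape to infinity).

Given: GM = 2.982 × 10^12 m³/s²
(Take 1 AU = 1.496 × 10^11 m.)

Convert to SI: a = 5.5 AU = 8.228e+11 m.
Total orbital energy is E = −GMm/(2a); binding energy is E_bind = −E = GMm/(2a).
E_bind = 2.982e+12 · 2899 / (2 · 8.228e+11) J ≈ 5253 J = 5.253 kJ.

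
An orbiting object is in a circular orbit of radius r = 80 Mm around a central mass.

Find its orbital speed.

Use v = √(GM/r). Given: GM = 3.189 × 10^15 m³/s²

Convert to SI: r = 80 Mm = 8e+07 m.
For a circular orbit, gravity supplies the centripetal force, so v = √(GM / r).
v = √(3.189e+15 / 8e+07) m/s ≈ 6314 m/s = 6.314 km/s.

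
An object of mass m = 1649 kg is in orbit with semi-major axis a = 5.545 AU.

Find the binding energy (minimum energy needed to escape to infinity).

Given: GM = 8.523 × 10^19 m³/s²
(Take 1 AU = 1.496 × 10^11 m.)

Convert to SI: a = 5.545 AU = 8.29532e+11 m.
Total orbital energy is E = −GMm/(2a); binding energy is E_bind = −E = GMm/(2a).
E_bind = 8.523e+19 · 1649 / (2 · 8.29532e+11) J ≈ 8.471e+10 J = 84.71 GJ.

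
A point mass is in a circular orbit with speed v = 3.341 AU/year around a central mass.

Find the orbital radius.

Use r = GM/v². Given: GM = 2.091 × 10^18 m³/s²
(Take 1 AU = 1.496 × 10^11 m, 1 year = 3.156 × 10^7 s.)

Convert to SI: v = 3.341 AU/year = 15836.9 m/s.
For a circular orbit, v² = GM / r, so r = GM / v².
r = 2.091e+18 / (15836.9)² m ≈ 8.337e+09 m = 0.05573 AU.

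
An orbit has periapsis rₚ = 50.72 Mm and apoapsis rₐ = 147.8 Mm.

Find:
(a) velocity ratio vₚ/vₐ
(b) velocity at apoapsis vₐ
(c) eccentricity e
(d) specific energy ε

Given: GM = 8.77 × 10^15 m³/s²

Convert to SI: rₚ = 50.72 Mm = 5.072e+07 m; rₐ = 147.8 Mm = 1.478e+08 m.
(a) Conservation of angular momentum (rₚvₚ = rₐvₐ) gives vₚ/vₐ = rₐ/rₚ = 1.478e+08/5.072e+07 ≈ 2.914
(b) With a = (rₚ + rₐ)/2 = 9.926e+07 m, vₐ = √(GM (2/rₐ − 1/a)) = √(8.77e+15 · (2/1.478e+08 − 1/9.926e+07)) m/s ≈ 5506 m/s
(c) e = (rₐ − rₚ)/(rₐ + rₚ) = (1.478e+08 − 5.072e+07)/(1.478e+08 + 5.072e+07) ≈ 0.489
(d) With a = (rₚ + rₐ)/2 = 9.926e+07 m, ε = −GM/(2a) = −8.77e+15/(2 · 9.926e+07) J/kg ≈ -4.418e+07 J/kg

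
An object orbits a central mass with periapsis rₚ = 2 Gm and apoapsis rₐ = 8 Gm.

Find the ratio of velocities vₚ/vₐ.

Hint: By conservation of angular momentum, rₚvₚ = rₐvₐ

Convert to SI: rₚ = 2 Gm = 2e+09 m; rₐ = 8 Gm = 8e+09 m.
Conservation of angular momentum gives rₚvₚ = rₐvₐ, so vₚ/vₐ = rₐ/rₚ.
vₚ/vₐ = 8e+09 / 2e+09 ≈ 4.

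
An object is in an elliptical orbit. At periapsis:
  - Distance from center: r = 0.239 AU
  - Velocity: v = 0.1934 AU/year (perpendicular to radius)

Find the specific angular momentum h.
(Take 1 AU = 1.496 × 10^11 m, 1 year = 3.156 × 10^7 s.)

Convert to SI: r = 0.239 AU = 3.57544e+10 m; v = 0.1934 AU/year = 916.75 m/s.
With v perpendicular to r, h = r · v.
h = 3.57544e+10 · 916.75 m²/s ≈ 3.278e+13 m²/s.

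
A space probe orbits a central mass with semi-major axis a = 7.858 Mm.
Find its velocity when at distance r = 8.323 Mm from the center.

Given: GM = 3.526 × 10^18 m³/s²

Convert to SI: a = 7.858 Mm = 7.858e+06 m; r = 8.323 Mm = 8.323e+06 m.
Vis-viva: v = √(GM · (2/r − 1/a)).
2/r − 1/a = 2/8.323e+06 − 1/7.858e+06 = 1.13039e-07 m⁻¹.
v = √(3.526e+18 · 1.13039e-07) m/s ≈ 6.313e+05 m/s = 631.3 km/s.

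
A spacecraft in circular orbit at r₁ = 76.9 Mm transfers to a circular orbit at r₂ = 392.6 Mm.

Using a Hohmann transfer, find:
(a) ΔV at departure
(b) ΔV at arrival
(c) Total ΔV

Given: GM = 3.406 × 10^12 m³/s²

Convert to SI: r₁ = 76.9 Mm = 7.69e+07 m; r₂ = 392.6 Mm = 3.926e+08 m.
Transfer semi-major axis: a_t = (r₁ + r₂)/2 = (7.69e+07 + 3.926e+08)/2 = 2.3475e+08 m.
Circular speeds: v₁ = √(GM/r₁) = 210.455 m/s, v₂ = √(GM/r₂) = 93.1423 m/s.
Transfer speeds (vis-viva v² = GM(2/r − 1/a_t)): v₁ᵗ = 272.165 m/s, v₂ᵗ = 53.3099 m/s.
(a) ΔV₁ = |v₁ᵗ − v₁| ≈ 61.71 m/s = 61.71 m/s.
(b) ΔV₂ = |v₂ − v₂ᵗ| ≈ 39.83 m/s = 39.83 m/s.
(c) ΔV_total = ΔV₁ + ΔV₂ ≈ 101.5 m/s = 101.5 m/s.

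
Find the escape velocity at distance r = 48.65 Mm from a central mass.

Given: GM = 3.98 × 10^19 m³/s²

Convert to SI: r = 48.65 Mm = 4.865e+07 m.
Escape velocity comes from setting total energy to zero: ½v² − GM/r = 0 ⇒ v_esc = √(2GM / r).
v_esc = √(2 · 3.98e+19 / 4.865e+07) m/s ≈ 1.279e+06 m/s = 1279 km/s.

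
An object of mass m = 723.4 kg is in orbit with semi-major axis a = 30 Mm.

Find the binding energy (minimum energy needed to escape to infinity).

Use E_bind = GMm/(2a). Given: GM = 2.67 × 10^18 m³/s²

Convert to SI: a = 30 Mm = 3e+07 m.
Total orbital energy is E = −GMm/(2a); binding energy is E_bind = −E = GMm/(2a).
E_bind = 2.67e+18 · 723.4 / (2 · 3e+07) J ≈ 3.219e+13 J = 32.19 TJ.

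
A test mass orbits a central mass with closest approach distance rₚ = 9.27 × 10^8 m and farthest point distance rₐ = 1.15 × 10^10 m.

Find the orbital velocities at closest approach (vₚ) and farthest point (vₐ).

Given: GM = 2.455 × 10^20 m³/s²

Use the vis-viva equation v² = GM(2/r − 1/a) with a = (rₚ + rₐ)/2 = (9.27e+08 + 1.15e+10)/2 = 6.2135e+09 m.
vₚ = √(GM · (2/rₚ − 1/a)) = √(2.455e+20 · (2/9.27e+08 − 1/6.2135e+09)) m/s ≈ 7.001e+05 m/s = 700.1 km/s.
vₐ = √(GM · (2/rₐ − 1/a)) = √(2.455e+20 · (2/1.15e+10 − 1/6.2135e+09)) m/s ≈ 5.644e+04 m/s = 56.44 km/s.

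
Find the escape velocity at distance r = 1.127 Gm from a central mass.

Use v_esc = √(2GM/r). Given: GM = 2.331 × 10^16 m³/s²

Convert to SI: r = 1.127 Gm = 1.127e+09 m.
Escape velocity comes from setting total energy to zero: ½v² − GM/r = 0 ⇒ v_esc = √(2GM / r).
v_esc = √(2 · 2.331e+16 / 1.127e+09) m/s ≈ 6432 m/s = 6.432 km/s.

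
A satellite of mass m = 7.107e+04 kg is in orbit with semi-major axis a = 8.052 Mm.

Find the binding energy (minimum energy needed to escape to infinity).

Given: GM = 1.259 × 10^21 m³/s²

Convert to SI: a = 8.052 Mm = 8.052e+06 m.
Total orbital energy is E = −GMm/(2a); binding energy is E_bind = −E = GMm/(2a).
E_bind = 1.259e+21 · 7.107e+04 / (2 · 8.052e+06) J ≈ 5.556e+18 J = 5.556 EJ.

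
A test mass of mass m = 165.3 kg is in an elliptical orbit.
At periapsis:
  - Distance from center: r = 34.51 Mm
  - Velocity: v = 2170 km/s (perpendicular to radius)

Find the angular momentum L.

Convert to SI: r = 34.51 Mm = 3.451e+07 m; v = 2170 km/s = 2.17e+06 m/s.
Since v is perpendicular to r, L = m · v · r.
L = 165.3 · 2.17e+06 · 3.451e+07 kg·m²/s ≈ 1.238e+16 kg·m²/s.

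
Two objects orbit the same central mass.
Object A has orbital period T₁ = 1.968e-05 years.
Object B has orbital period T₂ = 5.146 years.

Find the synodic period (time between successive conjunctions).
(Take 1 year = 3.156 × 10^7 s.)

Convert to SI: T₁ = 1.968e-05 years = 621.101 s; T₂ = 5.146 years = 1.62408e+08 s.
T_syn = |T₁ · T₂ / (T₁ − T₂)|.
T_syn = |621.101 · 1.62408e+08 / (621.101 − 1.62408e+08)| s ≈ 621.1 s = 1.968e-05 years.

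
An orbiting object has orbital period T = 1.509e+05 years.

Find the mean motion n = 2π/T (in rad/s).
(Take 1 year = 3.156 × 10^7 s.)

Convert to SI: T = 1.509e+05 years = 4.7624e+12 s.
n = 2π / T.
n = 2π / 4.7624e+12 s ≈ 1.319e-12 rad/s.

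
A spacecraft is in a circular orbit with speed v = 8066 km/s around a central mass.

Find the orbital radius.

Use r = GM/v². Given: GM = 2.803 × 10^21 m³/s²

Convert to SI: v = 8066 km/s = 8.066e+06 m/s.
For a circular orbit, v² = GM / r, so r = GM / v².
r = 2.803e+21 / (8.066e+06)² m ≈ 4.308e+07 m = 4.308 × 10^7 m.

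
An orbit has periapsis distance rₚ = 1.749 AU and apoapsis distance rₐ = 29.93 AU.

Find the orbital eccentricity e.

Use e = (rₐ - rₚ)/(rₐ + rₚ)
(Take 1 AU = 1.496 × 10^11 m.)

Convert to SI: rₚ = 1.749 AU = 2.6165e+11 m; rₐ = 29.93 AU = 4.47753e+12 m.
e = (rₐ − rₚ) / (rₐ + rₚ).
e = (4.47753e+12 − 2.6165e+11) / (4.47753e+12 + 2.6165e+11) = 4.21588e+12 / 4.73918e+12 ≈ 0.8896.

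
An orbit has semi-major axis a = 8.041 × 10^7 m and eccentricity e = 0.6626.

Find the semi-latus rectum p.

p = a (1 − e²).
p = 8.041e+07 · (1 − (0.6626)²) = 8.041e+07 · 0.560961 ≈ 4.511e+07 m = 4.511 × 10^7 m.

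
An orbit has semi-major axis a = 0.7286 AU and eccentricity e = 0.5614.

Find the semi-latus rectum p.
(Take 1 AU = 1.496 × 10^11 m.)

Convert to SI: a = 0.7286 AU = 1.08999e+11 m.
p = a (1 − e²).
p = 1.08999e+11 · (1 − (0.5614)²) = 1.08999e+11 · 0.68483 ≈ 7.465e+10 m = 0.499 AU.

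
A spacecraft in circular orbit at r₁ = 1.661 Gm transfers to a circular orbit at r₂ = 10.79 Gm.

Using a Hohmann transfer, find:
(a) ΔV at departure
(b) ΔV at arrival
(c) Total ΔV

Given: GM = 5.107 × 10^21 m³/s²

Convert to SI: r₁ = 1.661 Gm = 1.661e+09 m; r₂ = 10.79 Gm = 1.079e+10 m.
Transfer semi-major axis: a_t = (r₁ + r₂)/2 = (1.661e+09 + 1.079e+10)/2 = 6.2255e+09 m.
Circular speeds: v₁ = √(GM/r₁) = 1.75347e+06 m/s, v₂ = √(GM/r₂) = 687974 m/s.
Transfer speeds (vis-viva v² = GM(2/r − 1/a_t)): v₁ᵗ = 2.30846e+06 m/s, v₂ᵗ = 355361 m/s.
(a) ΔV₁ = |v₁ᵗ − v₁| ≈ 5.55e+05 m/s = 555 km/s.
(b) ΔV₂ = |v₂ − v₂ᵗ| ≈ 3.326e+05 m/s = 332.6 km/s.
(c) ΔV_total = ΔV₁ + ΔV₂ ≈ 8.876e+05 m/s = 887.6 km/s.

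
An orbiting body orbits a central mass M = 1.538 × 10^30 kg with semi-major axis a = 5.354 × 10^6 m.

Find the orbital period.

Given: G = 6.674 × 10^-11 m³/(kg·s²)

GM = G · M = 6.674e-11 · 1.538e+30 = 1.02646e+20 m³/s².
Kepler's third law: T = 2π √(a³ / GM).
Substituting a = 5.354e+06 m and GM = 1.02646e+20 m³/s²:
T = 2π √((5.354e+06)³ / 1.02646e+20) s
T ≈ 7.683 s = 7.683 seconds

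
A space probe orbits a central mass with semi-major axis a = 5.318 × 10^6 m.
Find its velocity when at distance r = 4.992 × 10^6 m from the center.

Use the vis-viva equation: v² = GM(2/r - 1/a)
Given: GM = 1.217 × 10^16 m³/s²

Vis-viva: v = √(GM · (2/r − 1/a)).
2/r − 1/a = 2/4.992e+06 − 1/5.318e+06 = 2.126e-07 m⁻¹.
v = √(1.217e+16 · 2.126e-07) m/s ≈ 5.087e+04 m/s = 50.87 km/s.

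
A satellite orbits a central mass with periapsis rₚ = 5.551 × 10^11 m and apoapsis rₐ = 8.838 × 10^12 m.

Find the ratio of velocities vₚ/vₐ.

Conservation of angular momentum gives rₚvₚ = rₐvₐ, so vₚ/vₐ = rₐ/rₚ.
vₚ/vₐ = 8.838e+12 / 5.551e+11 ≈ 15.92.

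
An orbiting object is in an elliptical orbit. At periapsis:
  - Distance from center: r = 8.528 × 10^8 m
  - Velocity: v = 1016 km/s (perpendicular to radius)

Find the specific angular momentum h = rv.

Convert to SI: v = 1016 km/s = 1.016e+06 m/s.
With v perpendicular to r, h = r · v.
h = 8.528e+08 · 1.016e+06 m²/s ≈ 8.664e+14 m²/s.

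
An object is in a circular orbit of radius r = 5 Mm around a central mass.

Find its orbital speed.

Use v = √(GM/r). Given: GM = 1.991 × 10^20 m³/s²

Convert to SI: r = 5 Mm = 5e+06 m.
For a circular orbit, gravity supplies the centripetal force, so v = √(GM / r).
v = √(1.991e+20 / 5e+06) m/s ≈ 6.31e+06 m/s = 6310 km/s.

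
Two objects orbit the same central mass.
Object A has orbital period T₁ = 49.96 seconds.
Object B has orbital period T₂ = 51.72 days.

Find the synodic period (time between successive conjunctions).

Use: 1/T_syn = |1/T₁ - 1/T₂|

Convert to SI: T₂ = 51.72 days = 4.46861e+06 s.
T_syn = |T₁ · T₂ / (T₁ − T₂)|.
T_syn = |49.96 · 4.46861e+06 / (49.96 − 4.46861e+06)| s ≈ 49.96 s = 49.96 seconds.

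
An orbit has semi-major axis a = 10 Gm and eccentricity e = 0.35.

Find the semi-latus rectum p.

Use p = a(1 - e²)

Convert to SI: a = 10 Gm = 1e+10 m.
p = a (1 − e²).
p = 1e+10 · (1 − (0.35)²) = 1e+10 · 0.8775 ≈ 8.775e+09 m = 8.775 Gm.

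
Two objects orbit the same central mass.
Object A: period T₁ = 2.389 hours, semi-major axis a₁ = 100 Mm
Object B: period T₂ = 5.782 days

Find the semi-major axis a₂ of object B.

Convert to SI: T₁ = 2.389 hours = 8600.4 s; a₁ = 100 Mm = 1e+08 m; T₂ = 5.782 days = 499565 s.
Kepler's third law: (T₁/T₂)² = (a₁/a₂)³ ⇒ a₂ = a₁ · (T₂/T₁)^(2/3).
T₂/T₁ = 499565 / 8600.4 = 58.0862.
a₂ = 1e+08 · (58.0862)^(2/3) m ≈ 1.5e+09 m = 1.5 Gm.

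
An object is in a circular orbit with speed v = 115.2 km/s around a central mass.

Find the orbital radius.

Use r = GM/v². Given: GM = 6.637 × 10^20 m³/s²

Convert to SI: v = 115.2 km/s = 115200 m/s.
For a circular orbit, v² = GM / r, so r = GM / v².
r = 6.637e+20 / (115200)² m ≈ 5.001e+10 m = 50.01 Gm.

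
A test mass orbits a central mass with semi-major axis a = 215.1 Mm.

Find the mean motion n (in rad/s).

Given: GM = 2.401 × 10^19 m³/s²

Convert to SI: a = 215.1 Mm = 2.151e+08 m.
n = √(GM / a³).
n = √(2.401e+19 / (2.151e+08)³) rad/s ≈ 0.001553 rad/s.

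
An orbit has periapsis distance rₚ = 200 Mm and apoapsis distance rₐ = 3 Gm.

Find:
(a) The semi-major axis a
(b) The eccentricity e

Convert to SI: rₚ = 200 Mm = 2e+08 m; rₐ = 3 Gm = 3e+09 m.
(a) a = (rₚ + rₐ) / 2 = (2e+08 + 3e+09) / 2 ≈ 1.6e+09 m = 1.6 Gm.
(b) e = (rₐ − rₚ) / (rₐ + rₚ) = (3e+09 − 2e+08) / (3e+09 + 2e+08) ≈ 0.875.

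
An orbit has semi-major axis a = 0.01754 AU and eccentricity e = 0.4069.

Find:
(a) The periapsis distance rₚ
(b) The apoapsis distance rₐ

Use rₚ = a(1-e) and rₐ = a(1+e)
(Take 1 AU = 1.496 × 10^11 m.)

Convert to SI: a = 0.01754 AU = 2.62398e+09 m.
(a) rₚ = a(1 − e) = 2.62398e+09 · (1 − 0.4069) = 2.62398e+09 · 0.5931 ≈ 1.556e+09 m = 0.0104 AU.
(b) rₐ = a(1 + e) = 2.62398e+09 · (1 + 0.4069) = 2.62398e+09 · 1.4069 ≈ 3.692e+09 m = 0.02468 AU.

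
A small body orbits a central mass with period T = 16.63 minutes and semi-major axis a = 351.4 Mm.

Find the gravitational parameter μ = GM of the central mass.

Convert to SI: T = 16.63 minutes = 997.8 s; a = 351.4 Mm = 3.514e+08 m.
GM = 4π² · a³ / T².
GM = 4π² · (3.514e+08)³ / (997.8)² m³/s² ≈ 1.721e+21 m³/s² = 1.721 × 10^21 m³/s².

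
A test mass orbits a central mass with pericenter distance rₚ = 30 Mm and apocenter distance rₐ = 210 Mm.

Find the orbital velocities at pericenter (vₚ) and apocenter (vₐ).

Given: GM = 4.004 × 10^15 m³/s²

Convert to SI: rₚ = 30 Mm = 3e+07 m; rₐ = 210 Mm = 2.1e+08 m.
Use the vis-viva equation v² = GM(2/r − 1/a) with a = (rₚ + rₐ)/2 = (3e+07 + 2.1e+08)/2 = 1.2e+08 m.
vₚ = √(GM · (2/rₚ − 1/a)) = √(4.004e+15 · (2/3e+07 − 1/1.2e+08)) m/s ≈ 1.528e+04 m/s = 15.28 km/s.
vₐ = √(GM · (2/rₐ − 1/a)) = √(4.004e+15 · (2/2.1e+08 − 1/1.2e+08)) m/s ≈ 2183 m/s = 2.183 km/s.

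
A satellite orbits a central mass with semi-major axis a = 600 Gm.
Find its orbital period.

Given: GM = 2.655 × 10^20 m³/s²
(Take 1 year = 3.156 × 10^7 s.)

Convert to SI: a = 600 Gm = 6e+11 m.
Kepler's third law: T = 2π √(a³ / GM).
Substituting a = 6e+11 m and GM = 2.655e+20 m³/s²:
T = 2π √((6e+11)³ / 2.655e+20) s
T ≈ 1.792e+08 s = 5.679 years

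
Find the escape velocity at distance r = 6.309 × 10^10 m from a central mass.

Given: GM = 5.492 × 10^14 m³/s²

Escape velocity comes from setting total energy to zero: ½v² − GM/r = 0 ⇒ v_esc = √(2GM / r).
v_esc = √(2 · 5.492e+14 / 6.309e+10) m/s ≈ 131.9 m/s = 131.9 m/s.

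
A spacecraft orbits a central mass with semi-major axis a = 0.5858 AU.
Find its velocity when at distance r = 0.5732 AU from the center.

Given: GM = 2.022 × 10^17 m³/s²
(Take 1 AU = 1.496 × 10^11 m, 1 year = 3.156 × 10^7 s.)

Convert to SI: a = 0.5858 AU = 8.76357e+10 m; r = 0.5732 AU = 8.57507e+10 m.
Vis-viva: v = √(GM · (2/r − 1/a)).
2/r − 1/a = 2/8.57507e+10 − 1/8.76357e+10 = 1.19125e-11 m⁻¹.
v = √(2.022e+17 · 1.19125e-11) m/s ≈ 1552 m/s = 0.3274 AU/year.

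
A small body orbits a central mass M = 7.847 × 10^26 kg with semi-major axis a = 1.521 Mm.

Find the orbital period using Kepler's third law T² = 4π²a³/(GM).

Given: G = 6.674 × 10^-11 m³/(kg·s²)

Convert to SI: a = 1.521 Mm = 1.521e+06 m.
GM = G · M = 6.674e-11 · 7.847e+26 = 5.23709e+16 m³/s².
Kepler's third law: T = 2π √(a³ / GM).
Substituting a = 1.521e+06 m and GM = 5.23709e+16 m³/s²:
T = 2π √((1.521e+06)³ / 5.23709e+16) s
T ≈ 51.5 s = 51.5 seconds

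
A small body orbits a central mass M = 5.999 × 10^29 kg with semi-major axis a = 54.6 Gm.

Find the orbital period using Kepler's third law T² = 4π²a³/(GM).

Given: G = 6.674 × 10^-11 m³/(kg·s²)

Convert to SI: a = 54.6 Gm = 5.46e+10 m.
GM = G · M = 6.674e-11 · 5.999e+29 = 4.00373e+19 m³/s².
Kepler's third law: T = 2π √(a³ / GM).
Substituting a = 5.46e+10 m and GM = 4.00373e+19 m³/s²:
T = 2π √((5.46e+10)³ / 4.00373e+19) s
T ≈ 1.267e+07 s = 146.6 days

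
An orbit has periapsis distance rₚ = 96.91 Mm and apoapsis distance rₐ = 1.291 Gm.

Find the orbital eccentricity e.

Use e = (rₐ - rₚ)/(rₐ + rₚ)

Convert to SI: rₚ = 96.91 Mm = 9.691e+07 m; rₐ = 1.291 Gm = 1.291e+09 m.
e = (rₐ − rₚ) / (rₐ + rₚ).
e = (1.291e+09 − 9.691e+07) / (1.291e+09 + 9.691e+07) = 1.19409e+09 / 1.38791e+09 ≈ 0.8604.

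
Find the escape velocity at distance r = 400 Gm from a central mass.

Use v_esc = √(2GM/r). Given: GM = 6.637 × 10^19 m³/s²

Convert to SI: r = 400 Gm = 4e+11 m.
Escape velocity comes from setting total energy to zero: ½v² − GM/r = 0 ⇒ v_esc = √(2GM / r).
v_esc = √(2 · 6.637e+19 / 4e+11) m/s ≈ 1.822e+04 m/s = 18.22 km/s.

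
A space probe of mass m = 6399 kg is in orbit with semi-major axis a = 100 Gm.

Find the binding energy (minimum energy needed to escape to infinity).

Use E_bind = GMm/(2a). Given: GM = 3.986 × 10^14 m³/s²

Convert to SI: a = 100 Gm = 1e+11 m.
Total orbital energy is E = −GMm/(2a); binding energy is E_bind = −E = GMm/(2a).
E_bind = 3.986e+14 · 6399 / (2 · 1e+11) J ≈ 1.275e+07 J = 12.75 MJ.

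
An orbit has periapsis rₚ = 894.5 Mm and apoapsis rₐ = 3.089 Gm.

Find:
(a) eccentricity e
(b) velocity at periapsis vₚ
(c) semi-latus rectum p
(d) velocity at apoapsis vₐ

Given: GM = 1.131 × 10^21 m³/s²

Convert to SI: rₚ = 894.5 Mm = 8.945e+08 m; rₐ = 3.089 Gm = 3.089e+09 m.
(a) e = (rₐ − rₚ)/(rₐ + rₚ) = (3.089e+09 − 8.945e+08)/(3.089e+09 + 8.945e+08) ≈ 0.5509
(b) With a = (rₚ + rₐ)/2 = 1.99175e+09 m, vₚ = √(GM (2/rₚ − 1/a)) = √(1.131e+21 · (2/8.945e+08 − 1/1.99175e+09)) m/s ≈ 1.4e+06 m/s
(c) From a = (rₚ + rₐ)/2 = 1.99175e+09 m and e = (rₐ − rₚ)/(rₐ + rₚ) = 0.550897, p = a(1 − e²) = 1.99175e+09 · (1 − (0.550897)²) ≈ 1.387e+09 m
(d) With a = (rₚ + rₐ)/2 = 1.99175e+09 m, vₐ = √(GM (2/rₐ − 1/a)) = √(1.131e+21 · (2/3.089e+09 − 1/1.99175e+09)) m/s ≈ 4.055e+05 m/s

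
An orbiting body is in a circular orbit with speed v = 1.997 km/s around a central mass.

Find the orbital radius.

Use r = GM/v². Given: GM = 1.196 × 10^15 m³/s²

Convert to SI: v = 1.997 km/s = 1997 m/s.
For a circular orbit, v² = GM / r, so r = GM / v².
r = 1.196e+15 / (1997)² m ≈ 2.999e+08 m = 299.9 Mm.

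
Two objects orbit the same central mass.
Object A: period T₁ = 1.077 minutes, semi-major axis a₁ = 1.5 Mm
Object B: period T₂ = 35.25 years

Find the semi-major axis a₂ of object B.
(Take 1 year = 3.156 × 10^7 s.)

Convert to SI: T₁ = 1.077 minutes = 64.62 s; a₁ = 1.5 Mm = 1.5e+06 m; T₂ = 35.25 years = 1.11249e+09 s.
Kepler's third law: (T₁/T₂)² = (a₁/a₂)³ ⇒ a₂ = a₁ · (T₂/T₁)^(2/3).
T₂/T₁ = 1.11249e+09 / 64.62 = 1.72159e+07.
a₂ = 1.5e+06 · (1.72159e+07)^(2/3) m ≈ 1e+11 m = 100 Gm.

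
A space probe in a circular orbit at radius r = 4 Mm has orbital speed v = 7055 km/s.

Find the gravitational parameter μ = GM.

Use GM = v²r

Convert to SI: r = 4 Mm = 4e+06 m; v = 7055 km/s = 7.055e+06 m/s.
For a circular orbit v² = GM/r, so GM = v² · r.
GM = (7.055e+06)² · 4e+06 m³/s² ≈ 1.991e+20 m³/s² = 1.991 × 10^20 m³/s².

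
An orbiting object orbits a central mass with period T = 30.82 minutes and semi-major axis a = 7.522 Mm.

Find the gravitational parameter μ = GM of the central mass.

Convert to SI: T = 30.82 minutes = 1849.2 s; a = 7.522 Mm = 7.522e+06 m.
GM = 4π² · a³ / T².
GM = 4π² · (7.522e+06)³ / (1849.2)² m³/s² ≈ 4.914e+15 m³/s² = 4.914 × 10^15 m³/s².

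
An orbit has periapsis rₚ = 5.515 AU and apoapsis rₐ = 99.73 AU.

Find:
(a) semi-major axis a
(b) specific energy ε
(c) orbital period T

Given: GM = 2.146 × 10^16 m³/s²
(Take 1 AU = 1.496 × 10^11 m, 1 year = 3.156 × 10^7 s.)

Convert to SI: rₚ = 5.515 AU = 8.25044e+11 m; rₐ = 99.73 AU = 1.49196e+13 m.
(a) a = (rₚ + rₐ)/2 = (8.25044e+11 + 1.49196e+13)/2 ≈ 7.872e+12 m
(b) With a = (rₚ + rₐ)/2 = 7.87233e+12 m, ε = −GM/(2a) = −2.146e+16/(2 · 7.87233e+12) J/kg ≈ -1363 J/kg
(c) With a = (rₚ + rₐ)/2 = 7.87233e+12 m, T = 2π √(a³/GM) = 2π √((7.87233e+12)³/2.146e+16) s ≈ 9.474e+11 s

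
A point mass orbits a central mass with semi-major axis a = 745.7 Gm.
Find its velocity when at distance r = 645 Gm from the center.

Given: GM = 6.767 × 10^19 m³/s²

Convert to SI: a = 745.7 Gm = 7.457e+11 m; r = 645 Gm = 6.45e+11 m.
Vis-viva: v = √(GM · (2/r − 1/a)).
2/r − 1/a = 2/6.45e+11 − 1/7.457e+11 = 1.75975e-12 m⁻¹.
v = √(6.767e+19 · 1.75975e-12) m/s ≈ 1.091e+04 m/s = 10.91 km/s.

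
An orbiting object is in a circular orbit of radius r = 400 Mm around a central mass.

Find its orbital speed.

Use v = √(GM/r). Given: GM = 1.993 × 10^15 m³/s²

Convert to SI: r = 400 Mm = 4e+08 m.
For a circular orbit, gravity supplies the centripetal force, so v = √(GM / r).
v = √(1.993e+15 / 4e+08) m/s ≈ 2232 m/s = 2.232 km/s.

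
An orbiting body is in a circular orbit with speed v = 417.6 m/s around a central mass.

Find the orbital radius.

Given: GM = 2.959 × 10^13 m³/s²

For a circular orbit, v² = GM / r, so r = GM / v².
r = 2.959e+13 / (417.6)² m ≈ 1.697e+08 m = 169.7 Mm.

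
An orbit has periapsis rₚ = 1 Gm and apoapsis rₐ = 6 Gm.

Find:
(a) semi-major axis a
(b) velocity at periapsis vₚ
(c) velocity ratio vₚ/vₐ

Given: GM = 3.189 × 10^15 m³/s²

Convert to SI: rₚ = 1 Gm = 1e+09 m; rₐ = 6 Gm = 6e+09 m.
(a) a = (rₚ + rₐ)/2 = (1e+09 + 6e+09)/2 ≈ 3.5e+09 m
(b) With a = (rₚ + rₐ)/2 = 3.5e+09 m, vₚ = √(GM (2/rₚ − 1/a)) = √(3.189e+15 · (2/1e+09 − 1/3.5e+09)) m/s ≈ 2338 m/s
(c) Conservation of angular momentum (rₚvₚ = rₐvₐ) gives vₚ/vₐ = rₐ/rₚ = 6e+09/1e+09 ≈ 6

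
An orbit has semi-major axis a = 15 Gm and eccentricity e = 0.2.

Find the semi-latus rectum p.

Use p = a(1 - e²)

Convert to SI: a = 15 Gm = 1.5e+10 m.
p = a (1 − e²).
p = 1.5e+10 · (1 − (0.2)²) = 1.5e+10 · 0.96 ≈ 1.44e+10 m = 14.4 Gm.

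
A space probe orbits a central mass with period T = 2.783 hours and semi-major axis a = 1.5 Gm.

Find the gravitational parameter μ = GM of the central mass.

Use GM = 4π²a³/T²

Convert to SI: T = 2.783 hours = 10018.8 s; a = 1.5 Gm = 1.5e+09 m.
GM = 4π² · a³ / T².
GM = 4π² · (1.5e+09)³ / (10018.8)² m³/s² ≈ 1.327e+21 m³/s² = 1.327 × 10^21 m³/s².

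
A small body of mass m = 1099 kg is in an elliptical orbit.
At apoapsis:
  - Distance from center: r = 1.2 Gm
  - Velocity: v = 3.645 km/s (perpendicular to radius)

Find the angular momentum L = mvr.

Convert to SI: r = 1.2 Gm = 1.2e+09 m; v = 3.645 km/s = 3645 m/s.
Since v is perpendicular to r, L = m · v · r.
L = 1099 · 3645 · 1.2e+09 kg·m²/s ≈ 4.807e+15 kg·m²/s.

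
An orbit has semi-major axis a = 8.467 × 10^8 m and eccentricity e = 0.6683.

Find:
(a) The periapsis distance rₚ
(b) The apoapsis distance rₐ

(a) rₚ = a(1 − e) = 8.467e+08 · (1 − 0.6683) = 8.467e+08 · 0.3317 ≈ 2.809e+08 m = 2.809 × 10^8 m.
(b) rₐ = a(1 + e) = 8.467e+08 · (1 + 0.6683) = 8.467e+08 · 1.6683 ≈ 1.413e+09 m = 1.413 × 10^9 m.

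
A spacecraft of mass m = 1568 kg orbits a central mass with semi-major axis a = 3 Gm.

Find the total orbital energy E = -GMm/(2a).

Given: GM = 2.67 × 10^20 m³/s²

Convert to SI: a = 3 Gm = 3e+09 m.
E = −GMm / (2a).
E = −2.67e+20 · 1568 / (2 · 3e+09) J ≈ -6.978e+13 J = -69.78 TJ.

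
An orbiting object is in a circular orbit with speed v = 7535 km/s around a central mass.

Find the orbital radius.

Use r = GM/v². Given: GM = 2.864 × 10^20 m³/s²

Convert to SI: v = 7535 km/s = 7.535e+06 m/s.
For a circular orbit, v² = GM / r, so r = GM / v².
r = 2.864e+20 / (7.535e+06)² m ≈ 5.044e+06 m = 5.044 Mm.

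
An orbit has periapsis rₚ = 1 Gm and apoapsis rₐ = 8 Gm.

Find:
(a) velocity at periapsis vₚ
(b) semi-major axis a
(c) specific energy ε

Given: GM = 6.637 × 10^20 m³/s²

Convert to SI: rₚ = 1 Gm = 1e+09 m; rₐ = 8 Gm = 8e+09 m.
(a) With a = (rₚ + rₐ)/2 = 4.5e+09 m, vₚ = √(GM (2/rₚ − 1/a)) = √(6.637e+20 · (2/1e+09 − 1/4.5e+09)) m/s ≈ 1.086e+06 m/s
(b) a = (rₚ + rₐ)/2 = (1e+09 + 8e+09)/2 ≈ 4.5e+09 m
(c) With a = (rₚ + rₐ)/2 = 4.5e+09 m, ε = −GM/(2a) = −6.637e+20/(2 · 4.5e+09) J/kg ≈ -7.374e+10 J/kg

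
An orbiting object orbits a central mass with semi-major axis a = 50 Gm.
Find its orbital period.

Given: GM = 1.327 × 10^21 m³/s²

Convert to SI: a = 50 Gm = 5e+10 m.
Kepler's third law: T = 2π √(a³ / GM).
Substituting a = 5e+10 m and GM = 1.327e+21 m³/s²:
T = 2π √((5e+10)³ / 1.327e+21) s
T ≈ 1.928e+06 s = 22.32 days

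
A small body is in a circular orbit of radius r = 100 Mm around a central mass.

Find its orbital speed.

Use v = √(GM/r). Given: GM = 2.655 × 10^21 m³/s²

Convert to SI: r = 100 Mm = 1e+08 m.
For a circular orbit, gravity supplies the centripetal force, so v = √(GM / r).
v = √(2.655e+21 / 1e+08) m/s ≈ 5.153e+06 m/s = 5153 km/s.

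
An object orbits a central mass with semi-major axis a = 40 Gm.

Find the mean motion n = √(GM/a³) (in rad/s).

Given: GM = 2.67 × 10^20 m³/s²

Convert to SI: a = 40 Gm = 4e+10 m.
n = √(GM / a³).
n = √(2.67e+20 / (4e+10)³) rad/s ≈ 2.043e-06 rad/s.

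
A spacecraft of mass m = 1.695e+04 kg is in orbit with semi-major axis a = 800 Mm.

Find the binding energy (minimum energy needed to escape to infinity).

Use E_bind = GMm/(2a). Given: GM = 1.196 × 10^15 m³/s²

Convert to SI: a = 800 Mm = 8e+08 m.
Total orbital energy is E = −GMm/(2a); binding energy is E_bind = −E = GMm/(2a).
E_bind = 1.196e+15 · 1.695e+04 / (2 · 8e+08) J ≈ 1.267e+10 J = 12.67 GJ.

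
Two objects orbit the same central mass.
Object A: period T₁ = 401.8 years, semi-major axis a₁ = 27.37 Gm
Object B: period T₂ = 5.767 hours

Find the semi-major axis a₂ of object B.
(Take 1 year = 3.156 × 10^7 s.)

Convert to SI: T₁ = 401.8 years = 1.26808e+10 s; a₁ = 27.37 Gm = 2.737e+10 m; T₂ = 5.767 hours = 20761.2 s.
Kepler's third law: (T₁/T₂)² = (a₁/a₂)³ ⇒ a₂ = a₁ · (T₂/T₁)^(2/3).
T₂/T₁ = 20761.2 / 1.26808e+10 = 1.63721e-06.
a₂ = 2.737e+10 · (1.63721e-06)^(2/3) m ≈ 3.802e+06 m = 3.802 Mm.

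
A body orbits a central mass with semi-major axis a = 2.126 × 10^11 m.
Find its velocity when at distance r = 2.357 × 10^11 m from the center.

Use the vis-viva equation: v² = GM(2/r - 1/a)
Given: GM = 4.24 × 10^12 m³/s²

Vis-viva: v = √(GM · (2/r − 1/a)).
2/r − 1/a = 2/2.357e+11 − 1/2.126e+11 = 3.78169e-12 m⁻¹.
v = √(4.24e+12 · 3.78169e-12) m/s ≈ 4.004 m/s = 4.004 m/s.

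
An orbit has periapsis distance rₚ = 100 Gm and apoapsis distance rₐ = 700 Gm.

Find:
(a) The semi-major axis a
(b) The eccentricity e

Convert to SI: rₚ = 100 Gm = 1e+11 m; rₐ = 700 Gm = 7e+11 m.
(a) a = (rₚ + rₐ) / 2 = (1e+11 + 7e+11) / 2 ≈ 4e+11 m = 400 Gm.
(b) e = (rₐ − rₚ) / (rₐ + rₚ) = (7e+11 − 1e+11) / (7e+11 + 1e+11) ≈ 0.75.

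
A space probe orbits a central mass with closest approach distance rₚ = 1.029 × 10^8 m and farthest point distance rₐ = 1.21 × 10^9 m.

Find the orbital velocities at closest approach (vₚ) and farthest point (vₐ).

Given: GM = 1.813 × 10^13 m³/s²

Use the vis-viva equation v² = GM(2/r − 1/a) with a = (rₚ + rₐ)/2 = (1.029e+08 + 1.21e+09)/2 = 6.5645e+08 m.
vₚ = √(GM · (2/rₚ − 1/a)) = √(1.813e+13 · (2/1.029e+08 − 1/6.5645e+08)) m/s ≈ 569.9 m/s = 569.9 m/s.
vₐ = √(GM · (2/rₐ − 1/a)) = √(1.813e+13 · (2/1.21e+09 − 1/6.5645e+08)) m/s ≈ 48.46 m/s = 48.46 m/s.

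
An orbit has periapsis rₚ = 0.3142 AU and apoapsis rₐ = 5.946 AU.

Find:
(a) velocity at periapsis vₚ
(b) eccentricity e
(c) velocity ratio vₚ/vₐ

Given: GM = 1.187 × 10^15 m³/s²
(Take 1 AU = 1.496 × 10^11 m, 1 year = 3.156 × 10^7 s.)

Convert to SI: rₚ = 0.3142 AU = 4.70043e+10 m; rₐ = 5.946 AU = 8.89522e+11 m.
(a) With a = (rₚ + rₐ)/2 = 4.68263e+11 m, vₚ = √(GM (2/rₚ − 1/a)) = √(1.187e+15 · (2/4.70043e+10 − 1/4.68263e+11)) m/s ≈ 219 m/s
(b) e = (rₐ − rₚ)/(rₐ + rₚ) = (8.89522e+11 − 4.70043e+10)/(8.89522e+11 + 4.70043e+10) ≈ 0.8996
(c) Conservation of angular momentum (rₚvₚ = rₐvₐ) gives vₚ/vₐ = rₐ/rₚ = 8.89522e+11/4.70043e+10 ≈ 18.92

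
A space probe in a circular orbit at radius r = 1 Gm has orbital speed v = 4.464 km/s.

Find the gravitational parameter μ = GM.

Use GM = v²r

Convert to SI: r = 1 Gm = 1e+09 m; v = 4.464 km/s = 4464 m/s.
For a circular orbit v² = GM/r, so GM = v² · r.
GM = (4464)² · 1e+09 m³/s² ≈ 1.993e+16 m³/s² = 1.993 × 10^16 m³/s².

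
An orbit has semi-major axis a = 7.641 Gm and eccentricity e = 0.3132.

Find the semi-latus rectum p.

Convert to SI: a = 7.641 Gm = 7.641e+09 m.
p = a (1 − e²).
p = 7.641e+09 · (1 − (0.3132)²) = 7.641e+09 · 0.901906 ≈ 6.891e+09 m = 6.891 Gm.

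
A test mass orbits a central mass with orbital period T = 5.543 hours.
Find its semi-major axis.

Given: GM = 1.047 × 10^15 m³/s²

Convert to SI: T = 5.543 hours = 19954.8 s.
Invert Kepler's third law: a = (GM · T² / (4π²))^(1/3).
Substituting T = 19954.8 s and GM = 1.047e+15 m³/s²:
a = (1.047e+15 · (19954.8)² / (4π²))^(1/3) m
a ≈ 2.194e+07 m = 21.94 Mm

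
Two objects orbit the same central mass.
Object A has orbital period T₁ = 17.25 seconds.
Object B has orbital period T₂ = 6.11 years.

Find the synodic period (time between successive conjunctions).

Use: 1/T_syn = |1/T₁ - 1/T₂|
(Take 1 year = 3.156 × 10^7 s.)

Convert to SI: T₂ = 6.11 years = 1.92832e+08 s.
T_syn = |T₁ · T₂ / (T₁ − T₂)|.
T_syn = |17.25 · 1.92832e+08 / (17.25 − 1.92832e+08)| s ≈ 17.25 s = 17.25 seconds.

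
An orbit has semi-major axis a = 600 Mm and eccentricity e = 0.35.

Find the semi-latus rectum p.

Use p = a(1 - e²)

Convert to SI: a = 600 Mm = 6e+08 m.
p = a (1 − e²).
p = 6e+08 · (1 − (0.35)²) = 6e+08 · 0.8775 ≈ 5.265e+08 m = 526.5 Mm.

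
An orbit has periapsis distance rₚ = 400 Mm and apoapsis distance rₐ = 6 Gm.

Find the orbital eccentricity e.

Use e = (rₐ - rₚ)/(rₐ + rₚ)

Convert to SI: rₚ = 400 Mm = 4e+08 m; rₐ = 6 Gm = 6e+09 m.
e = (rₐ − rₚ) / (rₐ + rₚ).
e = (6e+09 − 4e+08) / (6e+09 + 4e+08) = 5.6e+09 / 6.4e+09 ≈ 0.875.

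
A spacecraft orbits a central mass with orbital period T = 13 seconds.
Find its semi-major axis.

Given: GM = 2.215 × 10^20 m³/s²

Invert Kepler's third law: a = (GM · T² / (4π²))^(1/3).
Substituting T = 13 s and GM = 2.215e+20 m³/s²:
a = (2.215e+20 · (13)² / (4π²))^(1/3) m
a ≈ 9.824e+06 m = 9.824 × 10^6 m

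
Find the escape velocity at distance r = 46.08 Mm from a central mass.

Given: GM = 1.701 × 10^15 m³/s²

Convert to SI: r = 46.08 Mm = 4.608e+07 m.
Escape velocity comes from setting total energy to zero: ½v² − GM/r = 0 ⇒ v_esc = √(2GM / r).
v_esc = √(2 · 1.701e+15 / 4.608e+07) m/s ≈ 8592 m/s = 8.592 km/s.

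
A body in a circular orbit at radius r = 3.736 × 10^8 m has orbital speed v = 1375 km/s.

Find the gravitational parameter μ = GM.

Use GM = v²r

Convert to SI: v = 1375 km/s = 1.375e+06 m/s.
For a circular orbit v² = GM/r, so GM = v² · r.
GM = (1.375e+06)² · 3.736e+08 m³/s² ≈ 7.063e+20 m³/s² = 7.063 × 10^20 m³/s².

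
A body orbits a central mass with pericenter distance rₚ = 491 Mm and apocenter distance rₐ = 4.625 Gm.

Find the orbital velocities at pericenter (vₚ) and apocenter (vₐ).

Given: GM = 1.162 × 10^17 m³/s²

Convert to SI: rₚ = 491 Mm = 4.91e+08 m; rₐ = 4.625 Gm = 4.625e+09 m.
Use the vis-viva equation v² = GM(2/r − 1/a) with a = (rₚ + rₐ)/2 = (4.91e+08 + 4.625e+09)/2 = 2.558e+09 m.
vₚ = √(GM · (2/rₚ − 1/a)) = √(1.162e+17 · (2/4.91e+08 − 1/2.558e+09)) m/s ≈ 2.069e+04 m/s = 20.69 km/s.
vₐ = √(GM · (2/rₐ − 1/a)) = √(1.162e+17 · (2/4.625e+09 − 1/2.558e+09)) m/s ≈ 2196 m/s = 2.196 km/s.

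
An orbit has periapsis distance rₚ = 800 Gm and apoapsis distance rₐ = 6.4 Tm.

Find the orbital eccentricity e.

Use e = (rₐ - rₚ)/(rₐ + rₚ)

Convert to SI: rₚ = 800 Gm = 8e+11 m; rₐ = 6.4 Tm = 6.4e+12 m.
e = (rₐ − rₚ) / (rₐ + rₚ).
e = (6.4e+12 − 8e+11) / (6.4e+12 + 8e+11) = 5.6e+12 / 7.2e+12 ≈ 0.7778.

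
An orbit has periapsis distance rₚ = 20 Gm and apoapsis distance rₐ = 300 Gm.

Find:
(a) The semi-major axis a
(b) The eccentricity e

Convert to SI: rₚ = 20 Gm = 2e+10 m; rₐ = 300 Gm = 3e+11 m.
(a) a = (rₚ + rₐ) / 2 = (2e+10 + 3e+11) / 2 ≈ 1.6e+11 m = 160 Gm.
(b) e = (rₐ − rₚ) / (rₐ + rₚ) = (3e+11 − 2e+10) / (3e+11 + 2e+10) ≈ 0.875.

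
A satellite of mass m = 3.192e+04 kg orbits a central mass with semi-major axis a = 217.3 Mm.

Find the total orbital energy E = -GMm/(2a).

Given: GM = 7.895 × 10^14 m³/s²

Convert to SI: a = 217.3 Mm = 2.173e+08 m.
E = −GMm / (2a).
E = −7.895e+14 · 3.192e+04 / (2 · 2.173e+08) J ≈ -5.799e+10 J = -57.99 GJ.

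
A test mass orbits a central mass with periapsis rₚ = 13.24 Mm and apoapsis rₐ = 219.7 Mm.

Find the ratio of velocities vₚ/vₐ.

Convert to SI: rₚ = 13.24 Mm = 1.324e+07 m; rₐ = 219.7 Mm = 2.197e+08 m.
Conservation of angular momentum gives rₚvₚ = rₐvₐ, so vₚ/vₐ = rₐ/rₚ.
vₚ/vₐ = 2.197e+08 / 1.324e+07 ≈ 16.59.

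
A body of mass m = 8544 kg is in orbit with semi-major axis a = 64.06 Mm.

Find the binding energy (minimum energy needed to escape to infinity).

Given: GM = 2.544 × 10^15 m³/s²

Convert to SI: a = 64.06 Mm = 6.406e+07 m.
Total orbital energy is E = −GMm/(2a); binding energy is E_bind = −E = GMm/(2a).
E_bind = 2.544e+15 · 8544 / (2 · 6.406e+07) J ≈ 1.697e+11 J = 169.7 GJ.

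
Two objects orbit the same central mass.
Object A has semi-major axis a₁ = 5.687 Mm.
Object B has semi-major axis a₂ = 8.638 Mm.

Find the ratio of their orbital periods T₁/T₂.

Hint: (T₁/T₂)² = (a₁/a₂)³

Convert to SI: a₁ = 5.687 Mm = 5.687e+06 m; a₂ = 8.638 Mm = 8.638e+06 m.
From Kepler's third law, (T₁/T₂)² = (a₁/a₂)³, so T₁/T₂ = (a₁/a₂)^(3/2).
a₁/a₂ = 5.687e+06 / 8.638e+06 = 0.65837.
T₁/T₂ = (0.65837)^(3/2) ≈ 0.5342.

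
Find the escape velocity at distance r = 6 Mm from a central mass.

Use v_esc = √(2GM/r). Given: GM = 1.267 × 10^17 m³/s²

Convert to SI: r = 6 Mm = 6e+06 m.
Escape velocity comes from setting total energy to zero: ½v² − GM/r = 0 ⇒ v_esc = √(2GM / r).
v_esc = √(2 · 1.267e+17 / 6e+06) m/s ≈ 2.055e+05 m/s = 205.5 km/s.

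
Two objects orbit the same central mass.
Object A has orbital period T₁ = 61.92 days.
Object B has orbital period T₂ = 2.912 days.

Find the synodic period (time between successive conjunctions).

Convert to SI: T₁ = 61.92 days = 5.34989e+06 s; T₂ = 2.912 days = 251597 s.
T_syn = |T₁ · T₂ / (T₁ − T₂)|.
T_syn = |5.34989e+06 · 251597 / (5.34989e+06 − 251597)| s ≈ 2.64e+05 s = 3.056 days.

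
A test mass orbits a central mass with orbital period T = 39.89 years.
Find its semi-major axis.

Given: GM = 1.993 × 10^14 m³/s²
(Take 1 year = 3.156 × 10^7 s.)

Convert to SI: T = 39.89 years = 1.25893e+09 s.
Invert Kepler's third law: a = (GM · T² / (4π²))^(1/3).
Substituting T = 1.25893e+09 s and GM = 1.993e+14 m³/s²:
a = (1.993e+14 · (1.25893e+09)² / (4π²))^(1/3) m
a ≈ 2e+10 m = 20 Gm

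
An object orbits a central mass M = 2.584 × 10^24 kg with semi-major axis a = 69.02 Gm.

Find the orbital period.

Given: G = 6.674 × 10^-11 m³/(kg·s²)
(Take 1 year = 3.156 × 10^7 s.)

Convert to SI: a = 69.02 Gm = 6.902e+10 m.
GM = G · M = 6.674e-11 · 2.584e+24 = 1.72456e+14 m³/s².
Kepler's third law: T = 2π √(a³ / GM).
Substituting a = 6.902e+10 m and GM = 1.72456e+14 m³/s²:
T = 2π √((6.902e+10)³ / 1.72456e+14) s
T ≈ 8.676e+09 s = 274.9 years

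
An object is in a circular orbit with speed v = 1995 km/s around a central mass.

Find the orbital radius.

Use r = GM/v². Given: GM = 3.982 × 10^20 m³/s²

Convert to SI: v = 1995 km/s = 1.995e+06 m/s.
For a circular orbit, v² = GM / r, so r = GM / v².
r = 3.982e+20 / (1.995e+06)² m ≈ 1e+08 m = 100 Mm.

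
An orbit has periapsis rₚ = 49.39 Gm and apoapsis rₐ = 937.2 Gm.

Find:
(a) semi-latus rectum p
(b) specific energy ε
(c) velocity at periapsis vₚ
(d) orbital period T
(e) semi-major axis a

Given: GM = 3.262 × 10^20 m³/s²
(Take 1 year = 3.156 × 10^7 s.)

Convert to SI: rₚ = 49.39 Gm = 4.939e+10 m; rₐ = 937.2 Gm = 9.372e+11 m.
(a) From a = (rₚ + rₐ)/2 = 4.93295e+11 m and e = (rₐ − rₚ)/(rₐ + rₚ) = 0.899877, p = a(1 − e²) = 4.93295e+11 · (1 − (0.899877)²) ≈ 9.383e+10 m
(b) With a = (rₚ + rₐ)/2 = 4.93295e+11 m, ε = −GM/(2a) = −3.262e+20/(2 · 4.93295e+11) J/kg ≈ -3.306e+08 J/kg
(c) With a = (rₚ + rₐ)/2 = 4.93295e+11 m, vₚ = √(GM (2/rₚ − 1/a)) = √(3.262e+20 · (2/4.939e+10 − 1/4.93295e+11)) m/s ≈ 1.12e+05 m/s
(d) With a = (rₚ + rₐ)/2 = 4.93295e+11 m, T = 2π √(a³/GM) = 2π √((4.93295e+11)³/3.262e+20) s ≈ 1.205e+08 s
(e) a = (rₚ + rₐ)/2 = (4.939e+10 + 9.372e+11)/2 ≈ 4.933e+11 m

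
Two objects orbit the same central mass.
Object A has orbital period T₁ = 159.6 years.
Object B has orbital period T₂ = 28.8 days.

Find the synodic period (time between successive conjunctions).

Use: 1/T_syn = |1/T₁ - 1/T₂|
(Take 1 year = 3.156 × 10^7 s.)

Convert to SI: T₁ = 159.6 years = 5.03698e+09 s; T₂ = 28.8 days = 2.48832e+06 s.
T_syn = |T₁ · T₂ / (T₁ − T₂)|.
T_syn = |5.03698e+09 · 2.48832e+06 / (5.03698e+09 − 2.48832e+06)| s ≈ 2.49e+06 s = 28.81 days.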